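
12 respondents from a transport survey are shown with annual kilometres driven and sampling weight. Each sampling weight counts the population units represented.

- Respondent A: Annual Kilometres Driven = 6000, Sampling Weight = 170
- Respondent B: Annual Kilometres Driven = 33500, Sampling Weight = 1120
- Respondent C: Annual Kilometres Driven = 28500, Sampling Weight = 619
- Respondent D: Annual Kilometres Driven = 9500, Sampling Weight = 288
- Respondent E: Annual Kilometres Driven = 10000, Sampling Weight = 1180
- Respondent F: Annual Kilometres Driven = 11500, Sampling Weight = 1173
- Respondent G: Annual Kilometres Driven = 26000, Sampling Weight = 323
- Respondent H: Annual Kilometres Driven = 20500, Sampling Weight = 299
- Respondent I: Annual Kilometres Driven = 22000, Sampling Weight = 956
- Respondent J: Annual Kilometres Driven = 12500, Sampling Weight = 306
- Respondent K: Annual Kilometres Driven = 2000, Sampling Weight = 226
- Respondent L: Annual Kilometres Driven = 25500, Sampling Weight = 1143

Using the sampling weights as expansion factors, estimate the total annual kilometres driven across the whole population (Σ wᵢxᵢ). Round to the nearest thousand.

Weighted total = 6000×170 + 33500×1120 + 28500×619 + 9500×288 + 10000×1180 + 11500×1173 + 26000×323 + 20500×299 + 22000×956 + 12500×306 + 2000×226 + 25500×1143
  = 153190000

153190000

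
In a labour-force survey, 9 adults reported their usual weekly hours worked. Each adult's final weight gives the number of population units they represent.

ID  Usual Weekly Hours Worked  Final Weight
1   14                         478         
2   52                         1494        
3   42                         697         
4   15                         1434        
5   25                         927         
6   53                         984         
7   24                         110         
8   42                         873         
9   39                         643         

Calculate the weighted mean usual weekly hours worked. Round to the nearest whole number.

Weighted sum = 14×478 + 52×1494 + 42×697 + 15×1434 + 25×927 + 53×984 + 24×110 + 42×873 + 39×643
  = 274874
Sum of weights = 478 + 1494 + 697 + 1434 + 927 + 984 + 110 + 873 + 643 = 7640
Weighted mean = 274874 / 7640 = 35.978272

36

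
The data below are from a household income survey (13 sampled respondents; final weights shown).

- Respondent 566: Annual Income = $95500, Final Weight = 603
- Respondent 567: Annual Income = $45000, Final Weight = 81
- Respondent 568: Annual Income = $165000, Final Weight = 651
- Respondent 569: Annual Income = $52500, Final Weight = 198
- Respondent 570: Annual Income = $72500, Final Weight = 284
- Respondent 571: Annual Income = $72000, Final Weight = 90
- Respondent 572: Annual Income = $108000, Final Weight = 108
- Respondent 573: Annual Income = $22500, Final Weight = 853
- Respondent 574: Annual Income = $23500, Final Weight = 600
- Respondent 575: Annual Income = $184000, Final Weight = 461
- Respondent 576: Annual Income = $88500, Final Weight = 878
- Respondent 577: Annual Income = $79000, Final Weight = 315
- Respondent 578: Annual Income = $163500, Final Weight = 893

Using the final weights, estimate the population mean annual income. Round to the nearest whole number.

Weighted sum = 584485500
Sum of weights = 6015
Weighted mean = 584485500 / 6015 = 97171.322

97171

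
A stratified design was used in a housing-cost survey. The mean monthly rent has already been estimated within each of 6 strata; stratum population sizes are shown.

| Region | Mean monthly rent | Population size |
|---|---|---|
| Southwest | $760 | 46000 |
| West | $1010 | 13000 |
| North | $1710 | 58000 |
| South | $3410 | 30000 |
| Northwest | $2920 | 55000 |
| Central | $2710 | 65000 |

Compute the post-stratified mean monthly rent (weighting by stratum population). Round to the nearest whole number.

Σ Nₕ·x̄ₕ = 760×46000 + 1010×13000 + 1710×58000 + 3410×30000 + 2920×55000 + 2710×65000
  = 586320000
Σ Nₕ = 46000 + 13000 + 58000 + 30000 + 55000 + 65000 = 267000
Overall mean = 586320000 / 267000 = 2195.9551

2196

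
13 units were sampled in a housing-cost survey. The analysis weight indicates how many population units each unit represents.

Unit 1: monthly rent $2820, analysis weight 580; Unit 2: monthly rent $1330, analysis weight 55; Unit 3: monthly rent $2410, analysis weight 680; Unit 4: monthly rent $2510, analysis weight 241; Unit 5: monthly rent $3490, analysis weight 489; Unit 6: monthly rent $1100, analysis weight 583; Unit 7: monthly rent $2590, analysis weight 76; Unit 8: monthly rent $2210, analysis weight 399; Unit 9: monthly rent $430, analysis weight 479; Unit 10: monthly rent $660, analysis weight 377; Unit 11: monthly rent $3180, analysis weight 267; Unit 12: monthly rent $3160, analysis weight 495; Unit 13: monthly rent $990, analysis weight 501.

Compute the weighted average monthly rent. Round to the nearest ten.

Weighted sum = 10743040
Sum of weights = 5222
Weighted mean = 10743040 / 5222 = 2057.2654

2060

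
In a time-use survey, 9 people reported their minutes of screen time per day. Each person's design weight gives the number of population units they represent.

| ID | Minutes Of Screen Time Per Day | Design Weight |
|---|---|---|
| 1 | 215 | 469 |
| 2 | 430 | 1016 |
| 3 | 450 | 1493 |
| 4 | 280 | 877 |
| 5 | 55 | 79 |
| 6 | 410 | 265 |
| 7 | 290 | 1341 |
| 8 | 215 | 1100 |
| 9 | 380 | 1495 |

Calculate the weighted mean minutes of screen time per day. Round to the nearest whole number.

Weighted sum = 215×469 + 430×1016 + 450×1493 + 280×877 + 55×79 + 410×265 + 290×1341 + 215×1100 + 380×1495
  = 100835 + 436880 + 671850 + 245560 + 4345 + 108650 + 388890 + 236500 + 568100 = 2761610
Sum of weights = 8135
Weighted mean = 2761610 / 8135 = 339.47265

339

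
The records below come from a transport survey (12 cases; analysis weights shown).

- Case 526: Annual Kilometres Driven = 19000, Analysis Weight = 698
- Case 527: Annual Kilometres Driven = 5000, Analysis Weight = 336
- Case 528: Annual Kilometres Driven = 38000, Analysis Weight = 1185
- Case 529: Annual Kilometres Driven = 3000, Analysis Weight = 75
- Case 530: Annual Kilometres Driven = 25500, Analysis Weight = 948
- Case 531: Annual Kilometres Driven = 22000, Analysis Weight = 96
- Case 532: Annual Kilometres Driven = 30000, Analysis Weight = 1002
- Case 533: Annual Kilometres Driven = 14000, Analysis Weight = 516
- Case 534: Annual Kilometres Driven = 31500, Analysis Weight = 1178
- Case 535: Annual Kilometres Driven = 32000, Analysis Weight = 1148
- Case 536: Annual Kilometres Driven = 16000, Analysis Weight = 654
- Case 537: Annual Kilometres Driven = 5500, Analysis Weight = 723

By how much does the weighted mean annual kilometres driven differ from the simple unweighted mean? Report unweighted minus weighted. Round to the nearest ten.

-4650

Unweighted sum = 19000 + 5000 + 38000 + 3000 + 25500 + 22000 + 30000 + 14000 + 31500 + 32000 + 16000 + 5500 = 241500
Unweighted mean = 241500 / 12 = 20125
Weighted sum = 19000×698 + 5000×336 + 38000×1185 + 3000×75 + 25500×948 + 22000×96 + 30000×1002 + 14000×516 + 31500×1178 + 32000×1148 + 16000×654 + 5500×723
  = 212050500
Sum of weights = 698 + 336 + 1185 + 75 + 948 + 96 + 1002 + 516 + 1178 + 1148 + 654 + 723 = 8559
Weighted mean = 212050500 / 8559 = 24775.149
Difference (unweighted minus weighted) = -4650.149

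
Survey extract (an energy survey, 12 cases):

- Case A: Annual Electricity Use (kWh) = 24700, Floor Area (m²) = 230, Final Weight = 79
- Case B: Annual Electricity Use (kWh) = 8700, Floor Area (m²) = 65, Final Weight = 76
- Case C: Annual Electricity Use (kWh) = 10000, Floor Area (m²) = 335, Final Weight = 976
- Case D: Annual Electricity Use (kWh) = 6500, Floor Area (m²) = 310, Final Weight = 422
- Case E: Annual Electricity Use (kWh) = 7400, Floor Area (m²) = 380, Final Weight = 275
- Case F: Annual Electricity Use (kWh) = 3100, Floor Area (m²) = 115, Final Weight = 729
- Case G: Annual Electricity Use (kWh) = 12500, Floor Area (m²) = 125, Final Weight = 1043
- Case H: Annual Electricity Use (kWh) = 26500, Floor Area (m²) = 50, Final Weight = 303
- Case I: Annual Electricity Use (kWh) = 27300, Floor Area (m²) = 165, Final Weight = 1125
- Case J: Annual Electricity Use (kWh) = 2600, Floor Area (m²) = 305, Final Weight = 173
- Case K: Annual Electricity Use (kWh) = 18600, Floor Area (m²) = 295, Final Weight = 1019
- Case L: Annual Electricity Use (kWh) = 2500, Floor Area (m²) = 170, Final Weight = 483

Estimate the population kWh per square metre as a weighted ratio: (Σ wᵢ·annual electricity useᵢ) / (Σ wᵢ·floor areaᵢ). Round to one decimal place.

63.9

Σ wᵢ·y = 91800600
Σ wᵢ·x = 230×79 + 65×76 + 335×976 + 310×422 + 380×275 + 115×729 + 125×1043 + 50×303 + 165×1125 + 305×173 + 295×1019 + 170×483
  = 18170 + 4940 + 326960 + 130820 + 104500 + 83835 + 130375 + 15150 + 185625 + 52765 + 300605 + 82110 = 1435855
Ratio = 91800600 / 1435855 = 63.93445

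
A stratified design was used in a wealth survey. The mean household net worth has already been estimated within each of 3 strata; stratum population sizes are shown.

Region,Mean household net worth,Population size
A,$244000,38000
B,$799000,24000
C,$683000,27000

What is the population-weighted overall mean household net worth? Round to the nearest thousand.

527000

Σ Nₕ·x̄ₕ = 244000×38000 + 799000×24000 + 683000×27000
  = 9272000000 + 19176000000 + 18441000000 = 46889000000
Σ Nₕ = 89000
Overall mean = 46889000000 / 89000 = 526842.7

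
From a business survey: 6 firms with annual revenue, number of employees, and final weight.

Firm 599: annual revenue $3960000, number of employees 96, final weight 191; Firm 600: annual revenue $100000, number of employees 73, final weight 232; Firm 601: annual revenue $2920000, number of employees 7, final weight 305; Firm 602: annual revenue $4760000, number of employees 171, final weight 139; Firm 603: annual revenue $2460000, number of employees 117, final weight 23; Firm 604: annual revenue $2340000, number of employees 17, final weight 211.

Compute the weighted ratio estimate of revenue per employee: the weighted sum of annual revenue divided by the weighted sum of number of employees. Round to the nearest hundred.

42700

Σ wᵢ·y = 3960000×191 + 100000×232 + 2920000×305 + 4760000×139 + 2460000×23 + 2340000×211
  = 756360000 + 23200000 + 890600000 + 661640000 + 56580000 + 493740000 = 2882120000
Σ wᵢ·x = 67454
Ratio = 2882120000 / 67454 = 42727.192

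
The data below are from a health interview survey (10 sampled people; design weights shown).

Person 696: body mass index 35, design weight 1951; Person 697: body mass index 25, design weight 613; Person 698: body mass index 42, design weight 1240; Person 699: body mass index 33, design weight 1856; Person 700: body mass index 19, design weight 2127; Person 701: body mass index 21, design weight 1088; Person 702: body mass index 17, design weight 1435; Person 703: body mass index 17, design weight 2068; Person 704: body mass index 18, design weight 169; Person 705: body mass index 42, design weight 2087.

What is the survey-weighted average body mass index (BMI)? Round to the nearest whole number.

28

Weighted sum = 410446
Sum of weights = 1951 + 613 + 1240 + 1856 + 2127 + 1088 + 1435 + 2068 + 169 + 2087 = 14634
Weighted mean = 410446 / 14634 = 28.047424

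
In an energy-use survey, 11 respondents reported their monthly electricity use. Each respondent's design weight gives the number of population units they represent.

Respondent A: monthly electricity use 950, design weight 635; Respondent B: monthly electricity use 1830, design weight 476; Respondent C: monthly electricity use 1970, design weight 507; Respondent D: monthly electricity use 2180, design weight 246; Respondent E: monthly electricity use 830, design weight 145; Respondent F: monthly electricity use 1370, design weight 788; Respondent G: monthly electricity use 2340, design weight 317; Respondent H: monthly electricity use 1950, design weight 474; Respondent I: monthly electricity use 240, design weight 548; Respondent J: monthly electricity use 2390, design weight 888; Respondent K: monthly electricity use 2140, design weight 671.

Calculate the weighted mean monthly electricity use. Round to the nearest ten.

Weighted sum = 950×635 + 1830×476 + 1970×507 + 2180×246 + 830×145 + 1370×788 + 2340×317 + 1950×474 + 240×548 + 2390×888 + 2140×671
  = 9565170
Sum of weights = 635 + 476 + 507 + 246 + 145 + 788 + 317 + 474 + 548 + 888 + 671 = 5695
Weighted mean = 9565170 / 5695 = 1679.5733

1680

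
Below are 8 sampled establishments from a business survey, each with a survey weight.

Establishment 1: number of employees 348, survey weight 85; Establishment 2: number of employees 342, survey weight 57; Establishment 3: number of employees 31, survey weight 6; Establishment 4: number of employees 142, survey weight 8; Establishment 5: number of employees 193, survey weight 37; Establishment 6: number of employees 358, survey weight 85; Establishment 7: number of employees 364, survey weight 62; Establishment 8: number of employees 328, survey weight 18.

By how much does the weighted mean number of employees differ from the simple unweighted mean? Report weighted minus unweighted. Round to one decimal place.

62.0

Unweighted sum = 2106
Unweighted mean = 2106 / 8 = 263.25
Weighted sum = 348×85 + 342×57 + 31×6 + 142×8 + 193×37 + 358×85 + 364×62 + 328×18
  = 29580 + 19494 + 186 + 1136 + 7141 + 30430 + 22568 + 5904 = 116439
Sum of weights = 358
Weighted mean = 116439 / 358 = 325.2486
Difference (weighted minus unweighted) = 61.998603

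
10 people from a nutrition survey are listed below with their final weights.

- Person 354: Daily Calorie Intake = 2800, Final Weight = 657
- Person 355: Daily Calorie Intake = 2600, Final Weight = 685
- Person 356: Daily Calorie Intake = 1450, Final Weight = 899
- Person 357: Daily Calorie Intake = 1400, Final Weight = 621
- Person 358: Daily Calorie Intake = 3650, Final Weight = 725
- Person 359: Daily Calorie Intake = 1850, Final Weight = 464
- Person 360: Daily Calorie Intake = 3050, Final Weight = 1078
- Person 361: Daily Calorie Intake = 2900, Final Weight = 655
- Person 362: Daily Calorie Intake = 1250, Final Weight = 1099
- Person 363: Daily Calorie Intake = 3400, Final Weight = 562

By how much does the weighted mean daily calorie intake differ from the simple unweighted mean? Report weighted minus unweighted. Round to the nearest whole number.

Unweighted sum = 24350
Unweighted mean = 24350 / 10 = 2435
Weighted sum = 2800×657 + 2600×685 + 1450×899 + 1400×621 + 3650×725 + 1850×464 + 3050×1078 + 2900×655 + 1250×1099 + 3400×562
  = 1839600 + 1781000 + 1303550 + 869400 + 2646250 + 858400 + 3287900 + 1899500 + 1373750 + 1910800 = 17770150
Sum of weights = 7445
Weighted mean = 17770150 / 7445 = 2386.857
Difference (weighted minus unweighted) = -48.143049

-48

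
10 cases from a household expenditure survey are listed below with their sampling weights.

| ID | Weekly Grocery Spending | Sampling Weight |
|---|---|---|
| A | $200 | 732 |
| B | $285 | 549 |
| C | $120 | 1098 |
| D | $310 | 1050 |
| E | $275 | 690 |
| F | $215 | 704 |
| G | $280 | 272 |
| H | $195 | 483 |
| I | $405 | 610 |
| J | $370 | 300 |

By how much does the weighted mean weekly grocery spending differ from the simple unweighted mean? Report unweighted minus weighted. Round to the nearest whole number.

14

Unweighted sum = 200 + 285 + 120 + 310 + 275 + 215 + 280 + 195 + 405 + 370 = 2655
Unweighted mean = 2655 / 10 = 265.5
Weighted sum = 1629630
Sum of weights = 732 + 549 + 1098 + 1050 + 690 + 704 + 272 + 483 + 610 + 300 = 6488
Weighted mean = 1629630 / 6488 = 251.17602
Difference (unweighted minus weighted) = 14.323983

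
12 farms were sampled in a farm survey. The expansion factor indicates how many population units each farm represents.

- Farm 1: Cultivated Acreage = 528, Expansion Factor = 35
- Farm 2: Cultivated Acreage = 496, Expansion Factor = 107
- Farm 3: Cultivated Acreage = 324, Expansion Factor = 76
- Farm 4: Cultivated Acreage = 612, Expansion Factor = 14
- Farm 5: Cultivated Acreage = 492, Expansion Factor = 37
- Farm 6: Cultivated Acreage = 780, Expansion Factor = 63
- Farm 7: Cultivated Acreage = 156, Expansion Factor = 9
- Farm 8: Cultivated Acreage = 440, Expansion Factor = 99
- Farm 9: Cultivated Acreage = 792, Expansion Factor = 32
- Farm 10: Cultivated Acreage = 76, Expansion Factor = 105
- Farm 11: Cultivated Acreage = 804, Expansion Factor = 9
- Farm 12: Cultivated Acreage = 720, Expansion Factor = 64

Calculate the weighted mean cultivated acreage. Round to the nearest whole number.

Weighted sum = 528×35 + 496×107 + 324×76 + 612×14 + 492×37 + 780×63 + 156×9 + 440×99 + 792×32 + 76×105 + 804×9 + 720×64
  = 18480 + 53072 + 24624 + 8568 + 18204 + 49140 + 1404 + 43560 + 25344 + 7980 + 7236 + 46080 = 303692
Sum of weights = 35 + 107 + 76 + 14 + 37 + 63 + 9 + 99 + 32 + 105 + 9 + 64 = 650
Weighted mean = 303692 / 650 = 467.21846

467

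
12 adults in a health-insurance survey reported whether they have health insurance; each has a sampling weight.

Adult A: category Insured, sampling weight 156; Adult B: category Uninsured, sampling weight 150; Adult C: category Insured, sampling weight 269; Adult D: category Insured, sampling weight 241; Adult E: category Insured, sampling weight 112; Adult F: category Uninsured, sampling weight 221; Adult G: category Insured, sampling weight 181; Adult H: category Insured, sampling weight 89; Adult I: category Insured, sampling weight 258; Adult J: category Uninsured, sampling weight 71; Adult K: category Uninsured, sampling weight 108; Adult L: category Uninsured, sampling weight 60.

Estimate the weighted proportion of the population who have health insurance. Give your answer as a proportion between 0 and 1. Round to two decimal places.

0.68

Sum of weights for 'Insured' = 156 + 269 + 241 + 112 + 181 + 89 + 258 = 1306
Total weight = 156 + 150 + 269 + 241 + 112 + 221 + 181 + 89 + 258 + 71 + 108 + 60 = 1916
Weighted proportion = 1306 / 1916 = 0.68162839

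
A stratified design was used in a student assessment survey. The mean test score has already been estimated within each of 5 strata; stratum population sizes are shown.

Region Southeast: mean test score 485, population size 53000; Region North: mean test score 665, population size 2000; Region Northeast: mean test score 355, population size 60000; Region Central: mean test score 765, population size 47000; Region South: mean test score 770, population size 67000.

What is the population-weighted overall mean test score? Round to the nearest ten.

590

Σ Nₕ·x̄ₕ = 135880000
Σ Nₕ = 53000 + 2000 + 60000 + 47000 + 67000 = 229000
Overall mean = 135880000 / 229000 = 593.36245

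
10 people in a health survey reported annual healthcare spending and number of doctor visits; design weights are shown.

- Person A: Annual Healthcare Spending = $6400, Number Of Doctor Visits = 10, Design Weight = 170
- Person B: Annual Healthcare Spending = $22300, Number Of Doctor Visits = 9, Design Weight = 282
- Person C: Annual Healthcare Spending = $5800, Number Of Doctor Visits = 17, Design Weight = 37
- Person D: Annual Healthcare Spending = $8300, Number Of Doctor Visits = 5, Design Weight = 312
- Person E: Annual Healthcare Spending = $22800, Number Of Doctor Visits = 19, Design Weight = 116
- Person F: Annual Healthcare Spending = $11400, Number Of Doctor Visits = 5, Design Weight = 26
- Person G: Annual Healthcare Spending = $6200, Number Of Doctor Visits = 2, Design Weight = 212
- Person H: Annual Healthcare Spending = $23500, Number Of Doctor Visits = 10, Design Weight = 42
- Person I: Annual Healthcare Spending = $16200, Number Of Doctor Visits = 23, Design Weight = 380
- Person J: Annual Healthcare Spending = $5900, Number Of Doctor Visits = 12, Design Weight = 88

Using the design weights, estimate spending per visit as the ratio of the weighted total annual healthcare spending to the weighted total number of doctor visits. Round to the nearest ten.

1140

Σ wᵢ·y = 6400×170 + 22300×282 + 5800×37 + 8300×312 + 22800×116 + 11400×26 + 6200×212 + 23500×42 + 16200×380 + 5900×88
  = 1088000 + 6288600 + 214600 + 2589600 + 2644800 + 296400 + 1314400 + 987000 + 6156000 + 519200 = 22098600
Σ wᵢ·x = 10×170 + 9×282 + 17×37 + 5×312 + 19×116 + 5×26 + 2×212 + 10×42 + 23×380 + 12×88
  = 19401
Ratio = 22098600 / 19401 = 1139.0444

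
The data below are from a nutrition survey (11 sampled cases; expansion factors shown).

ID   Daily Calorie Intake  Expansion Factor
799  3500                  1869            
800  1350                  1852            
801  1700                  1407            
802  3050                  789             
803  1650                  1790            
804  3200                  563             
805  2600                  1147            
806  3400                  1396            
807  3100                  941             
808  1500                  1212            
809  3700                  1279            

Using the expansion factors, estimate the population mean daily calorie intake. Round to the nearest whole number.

Weighted sum = 3500×1869 + 1350×1852 + 1700×1407 + 3050×789 + 1650×1790 + 3200×563 + 2600×1147 + 3400×1396 + 3100×941 + 1500×1212 + 3700×1279
  = 6541500 + 2500200 + 2391900 + 2406450 + 2953500 + 1801600 + 2982200 + 4746400 + 2917100 + 1818000 + 4732300 = 35791150
Sum of weights = 1869 + 1852 + 1407 + 789 + 1790 + 563 + 1147 + 1396 + 941 + 1212 + 1279 = 14245
Weighted mean = 35791150 / 14245 = 2512.5412

2513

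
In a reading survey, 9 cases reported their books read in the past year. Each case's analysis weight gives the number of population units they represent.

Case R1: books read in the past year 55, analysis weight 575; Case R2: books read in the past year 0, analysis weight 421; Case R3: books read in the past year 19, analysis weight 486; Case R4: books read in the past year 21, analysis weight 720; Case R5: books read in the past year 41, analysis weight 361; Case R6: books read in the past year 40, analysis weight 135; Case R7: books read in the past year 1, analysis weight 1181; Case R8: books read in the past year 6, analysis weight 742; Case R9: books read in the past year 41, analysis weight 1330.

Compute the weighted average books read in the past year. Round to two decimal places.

Weighted sum = 55×575 + 0×421 + 19×486 + 21×720 + 41×361 + 40×135 + 1×1181 + 6×742 + 41×1330
  = 31625 + 0 + 9234 + 15120 + 14801 + 5400 + 1181 + 4452 + 54530 = 136343
Sum of weights = 5951
Weighted mean = 136343 / 5951 = 22.910939

22.91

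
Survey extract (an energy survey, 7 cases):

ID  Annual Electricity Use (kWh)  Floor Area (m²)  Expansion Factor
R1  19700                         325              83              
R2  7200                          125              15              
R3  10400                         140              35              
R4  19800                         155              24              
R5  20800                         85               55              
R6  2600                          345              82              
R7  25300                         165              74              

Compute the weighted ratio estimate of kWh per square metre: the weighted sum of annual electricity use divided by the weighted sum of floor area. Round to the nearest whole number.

Σ wᵢ·y = 19700×83 + 7200×15 + 10400×35 + 19800×24 + 20800×55 + 2600×82 + 25300×74
  = 1635100 + 108000 + 364000 + 475200 + 1144000 + 213200 + 1872200 = 5811700
Σ wᵢ·x = 325×83 + 125×15 + 140×35 + 155×24 + 85×55 + 345×82 + 165×74
  = 82645
Ratio = 5811700 / 82645 = 70.321254

70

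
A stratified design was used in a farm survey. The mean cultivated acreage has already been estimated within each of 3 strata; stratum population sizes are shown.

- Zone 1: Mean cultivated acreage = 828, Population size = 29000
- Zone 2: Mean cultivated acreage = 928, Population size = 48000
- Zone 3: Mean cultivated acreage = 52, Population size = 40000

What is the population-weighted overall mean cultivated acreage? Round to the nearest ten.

600

Σ Nₕ·x̄ₕ = 828×29000 + 928×48000 + 52×40000
  = 70636000
Σ Nₕ = 29000 + 48000 + 40000 = 117000
Overall mean = 70636000 / 117000 = 603.7265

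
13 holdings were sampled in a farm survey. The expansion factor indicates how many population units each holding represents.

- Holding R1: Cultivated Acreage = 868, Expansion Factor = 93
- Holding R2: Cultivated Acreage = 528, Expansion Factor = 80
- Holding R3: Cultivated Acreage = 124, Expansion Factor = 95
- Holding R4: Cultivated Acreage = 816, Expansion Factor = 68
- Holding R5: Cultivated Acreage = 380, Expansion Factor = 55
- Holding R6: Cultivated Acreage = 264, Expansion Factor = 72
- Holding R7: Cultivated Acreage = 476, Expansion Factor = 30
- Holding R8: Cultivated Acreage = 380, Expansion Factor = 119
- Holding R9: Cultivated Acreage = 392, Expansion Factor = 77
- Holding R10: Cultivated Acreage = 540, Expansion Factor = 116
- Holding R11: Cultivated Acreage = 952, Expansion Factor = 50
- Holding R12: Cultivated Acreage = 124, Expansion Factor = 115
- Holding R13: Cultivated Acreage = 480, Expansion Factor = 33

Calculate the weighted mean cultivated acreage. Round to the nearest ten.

460

Weighted sum = 460164
Sum of weights = 1003
Weighted mean = 460164 / 1003 = 458.78764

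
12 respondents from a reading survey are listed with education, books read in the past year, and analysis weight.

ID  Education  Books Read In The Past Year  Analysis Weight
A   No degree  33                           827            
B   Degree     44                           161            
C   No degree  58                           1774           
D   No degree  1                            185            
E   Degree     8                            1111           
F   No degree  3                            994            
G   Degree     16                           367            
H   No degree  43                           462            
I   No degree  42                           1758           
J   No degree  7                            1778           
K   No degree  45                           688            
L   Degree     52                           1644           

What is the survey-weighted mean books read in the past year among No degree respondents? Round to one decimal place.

No degree rows: A, C, D, F, H, I, J, K
Weighted sum = 33×827 + 58×1774 + 1×185 + 3×994 + 43×462 + 42×1758 + 7×1778 + 45×688
  = 27291 + 102892 + 185 + 2982 + 19866 + 73836 + 12446 + 30960 = 270458
Sum of weights = 827 + 1774 + 185 + 994 + 462 + 1758 + 1778 + 688 = 8466
Weighted mean = 270458 / 8466 = 31.946374

31.9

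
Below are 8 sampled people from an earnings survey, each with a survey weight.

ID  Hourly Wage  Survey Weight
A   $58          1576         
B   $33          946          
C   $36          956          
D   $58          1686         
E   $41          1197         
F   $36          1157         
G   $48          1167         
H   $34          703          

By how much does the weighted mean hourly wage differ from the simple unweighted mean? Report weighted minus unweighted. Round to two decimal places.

2.32

Unweighted sum = 58 + 33 + 36 + 58 + 41 + 36 + 48 + 34 = 344
Unweighted mean = 344 / 8 = 43
Weighted sum = 58×1576 + 33×946 + 36×956 + 58×1686 + 41×1197 + 36×1157 + 48×1167 + 34×703
  = 425477
Sum of weights = 1576 + 946 + 956 + 1686 + 1197 + 1157 + 1167 + 703 = 9388
Weighted mean = 425477 / 9388 = 45.321368
Difference (weighted minus unweighted) = 2.3213677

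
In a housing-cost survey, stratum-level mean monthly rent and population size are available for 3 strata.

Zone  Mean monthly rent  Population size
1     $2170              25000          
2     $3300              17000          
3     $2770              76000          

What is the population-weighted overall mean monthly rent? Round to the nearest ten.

Σ Nₕ·x̄ₕ = 2170×25000 + 3300×17000 + 2770×76000
  = 54250000 + 56100000 + 210520000 = 320870000
Σ Nₕ = 118000
Overall mean = 320870000 / 118000 = 2719.2373

2720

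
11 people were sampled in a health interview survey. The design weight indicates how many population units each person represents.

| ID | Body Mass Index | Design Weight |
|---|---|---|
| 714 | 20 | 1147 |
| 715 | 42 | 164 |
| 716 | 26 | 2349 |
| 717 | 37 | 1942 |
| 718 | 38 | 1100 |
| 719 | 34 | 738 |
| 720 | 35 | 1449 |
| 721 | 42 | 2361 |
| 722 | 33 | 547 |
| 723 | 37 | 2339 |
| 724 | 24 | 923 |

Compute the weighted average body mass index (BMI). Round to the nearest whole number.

34

Weighted sum = 506271
Sum of weights = 1147 + 164 + 2349 + 1942 + 1100 + 738 + 1449 + 2361 + 547 + 2339 + 923 = 15059
Weighted mean = 506271 / 15059 = 33.619165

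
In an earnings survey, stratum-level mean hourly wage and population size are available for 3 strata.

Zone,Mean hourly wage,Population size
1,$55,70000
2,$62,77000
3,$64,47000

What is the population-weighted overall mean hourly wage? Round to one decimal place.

60.0

Σ Nₕ·x̄ₕ = 55×70000 + 62×77000 + 64×47000
  = 11632000
Σ Nₕ = 70000 + 77000 + 47000 = 194000
Overall mean = 11632000 / 194000 = 59.958763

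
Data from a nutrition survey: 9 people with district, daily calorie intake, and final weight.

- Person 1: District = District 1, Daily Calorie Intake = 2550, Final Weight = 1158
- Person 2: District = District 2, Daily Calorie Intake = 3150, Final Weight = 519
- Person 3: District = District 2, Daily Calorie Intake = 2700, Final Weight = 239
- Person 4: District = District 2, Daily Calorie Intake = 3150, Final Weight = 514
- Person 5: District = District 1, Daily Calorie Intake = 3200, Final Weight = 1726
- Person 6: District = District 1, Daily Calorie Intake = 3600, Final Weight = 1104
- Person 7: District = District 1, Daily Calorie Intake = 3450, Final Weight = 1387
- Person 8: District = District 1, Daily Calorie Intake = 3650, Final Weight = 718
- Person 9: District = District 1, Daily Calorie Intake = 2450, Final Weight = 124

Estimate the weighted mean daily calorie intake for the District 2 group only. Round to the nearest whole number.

3065

District 2 rows: 2, 3, 4
Weighted sum = 3150×519 + 2700×239 + 3150×514
  = 1634850 + 645300 + 1619100 = 3899250
Sum of weights = 1272
Weighted mean = 3899250 / 1272 = 3065.4481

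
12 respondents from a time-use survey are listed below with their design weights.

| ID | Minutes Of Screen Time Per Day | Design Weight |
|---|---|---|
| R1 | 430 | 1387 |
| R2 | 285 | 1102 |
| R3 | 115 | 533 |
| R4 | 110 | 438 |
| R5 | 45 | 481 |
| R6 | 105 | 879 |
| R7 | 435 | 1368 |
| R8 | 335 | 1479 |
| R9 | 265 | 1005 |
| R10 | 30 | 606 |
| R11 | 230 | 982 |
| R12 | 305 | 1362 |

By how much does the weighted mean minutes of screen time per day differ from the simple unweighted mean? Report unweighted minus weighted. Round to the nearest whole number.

Unweighted sum = 430 + 285 + 115 + 110 + 45 + 105 + 435 + 335 + 265 + 30 + 230 + 305 = 2690
Unweighted mean = 2690 / 12 = 224.16667
Weighted sum = 430×1387 + 285×1102 + 115×533 + 110×438 + 45×481 + 105×879 + 435×1368 + 335×1479 + 265×1005 + 30×606 + 230×982 + 305×1362
  = 3150215
Sum of weights = 11622
Weighted mean = 3150215 / 11622 = 271.05619
Difference (unweighted minus weighted) = -46.88952

-47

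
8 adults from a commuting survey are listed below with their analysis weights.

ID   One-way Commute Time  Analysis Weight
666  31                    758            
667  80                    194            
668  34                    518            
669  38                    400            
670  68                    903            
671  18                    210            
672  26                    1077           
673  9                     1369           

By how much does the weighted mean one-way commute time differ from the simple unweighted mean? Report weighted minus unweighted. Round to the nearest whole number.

-5

Unweighted sum = 31 + 80 + 34 + 38 + 68 + 18 + 26 + 9 = 304
Unweighted mean = 304 / 8 = 38
Weighted sum = 31×758 + 80×194 + 34×518 + 38×400 + 68×903 + 18×210 + 26×1077 + 9×1369
  = 23498 + 15520 + 17612 + 15200 + 61404 + 3780 + 28002 + 12321 = 177337
Sum of weights = 758 + 194 + 518 + 400 + 903 + 210 + 1077 + 1369 = 5429
Weighted mean = 177337 / 5429 = 32.664763
Difference (weighted minus unweighted) = -5.3352367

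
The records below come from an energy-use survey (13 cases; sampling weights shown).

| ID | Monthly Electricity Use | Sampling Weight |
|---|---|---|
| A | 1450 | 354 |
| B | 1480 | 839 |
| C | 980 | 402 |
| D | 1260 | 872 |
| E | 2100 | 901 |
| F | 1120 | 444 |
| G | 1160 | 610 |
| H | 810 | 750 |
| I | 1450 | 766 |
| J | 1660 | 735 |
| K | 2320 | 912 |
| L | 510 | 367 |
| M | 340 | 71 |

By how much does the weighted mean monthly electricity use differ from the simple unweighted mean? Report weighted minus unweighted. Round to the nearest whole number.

167

Unweighted sum = 16640
Unweighted mean = 16640 / 13 = 1280
Weighted sum = 11610130
Sum of weights = 8023
Weighted mean = 11610130 / 8023 = 1447.1058
Difference (weighted minus unweighted) = 167.10582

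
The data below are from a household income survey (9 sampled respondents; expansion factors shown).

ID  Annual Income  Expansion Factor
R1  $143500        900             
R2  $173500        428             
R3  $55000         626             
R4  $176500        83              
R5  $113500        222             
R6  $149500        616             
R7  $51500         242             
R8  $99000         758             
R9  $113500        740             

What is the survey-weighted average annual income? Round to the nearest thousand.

117000

Weighted sum = 143500×900 + 173500×428 + 55000×626 + 176500×83 + 113500×222 + 149500×616 + 51500×242 + 99000×758 + 113500×740
  = 129150000 + 74258000 + 34430000 + 14649500 + 25197000 + 92092000 + 12463000 + 75042000 + 83990000 = 541271500
Sum of weights = 900 + 428 + 626 + 83 + 222 + 616 + 242 + 758 + 740 = 4615
Weighted mean = 541271500 / 4615 = 117285.27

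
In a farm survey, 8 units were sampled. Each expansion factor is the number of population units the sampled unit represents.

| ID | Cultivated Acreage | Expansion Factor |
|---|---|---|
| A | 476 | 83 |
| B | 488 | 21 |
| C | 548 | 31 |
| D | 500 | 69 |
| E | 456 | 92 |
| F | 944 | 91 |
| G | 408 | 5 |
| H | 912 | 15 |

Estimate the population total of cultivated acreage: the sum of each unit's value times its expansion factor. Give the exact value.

244820

Weighted total = 476×83 + 488×21 + 548×31 + 500×69 + 456×92 + 944×91 + 408×5 + 912×15
  = 244820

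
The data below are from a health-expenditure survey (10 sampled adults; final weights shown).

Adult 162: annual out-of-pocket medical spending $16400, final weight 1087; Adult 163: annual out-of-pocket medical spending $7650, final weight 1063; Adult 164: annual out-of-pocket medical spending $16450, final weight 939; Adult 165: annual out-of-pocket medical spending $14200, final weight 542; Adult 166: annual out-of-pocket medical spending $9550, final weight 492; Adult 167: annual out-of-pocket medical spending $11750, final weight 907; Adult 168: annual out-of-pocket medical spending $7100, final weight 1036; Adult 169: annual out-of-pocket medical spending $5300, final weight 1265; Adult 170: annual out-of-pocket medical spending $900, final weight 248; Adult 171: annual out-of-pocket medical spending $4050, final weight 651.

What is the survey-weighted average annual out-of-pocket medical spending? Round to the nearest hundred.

9900

Weighted sum = 16400×1087 + 7650×1063 + 16450×939 + 14200×542 + 9550×492 + 11750×907 + 7100×1036 + 5300×1265 + 900×248 + 4050×651
  = 81377400
Sum of weights = 1087 + 1063 + 939 + 542 + 492 + 907 + 1036 + 1265 + 248 + 651 = 8230
Weighted mean = 81377400 / 8230 = 9887.8979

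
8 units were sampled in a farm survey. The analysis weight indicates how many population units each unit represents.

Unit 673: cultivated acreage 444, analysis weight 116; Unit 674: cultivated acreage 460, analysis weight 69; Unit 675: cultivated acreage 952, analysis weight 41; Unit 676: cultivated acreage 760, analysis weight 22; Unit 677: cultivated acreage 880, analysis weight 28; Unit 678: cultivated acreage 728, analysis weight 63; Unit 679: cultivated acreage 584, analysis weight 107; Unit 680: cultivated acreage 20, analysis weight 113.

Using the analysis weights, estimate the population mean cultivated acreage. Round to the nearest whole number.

491

Weighted sum = 444×116 + 460×69 + 952×41 + 760×22 + 880×28 + 728×63 + 584×107 + 20×113
  = 51504 + 31740 + 39032 + 16720 + 24640 + 45864 + 62488 + 2260 = 274248
Sum of weights = 116 + 69 + 41 + 22 + 28 + 63 + 107 + 113 = 559
Weighted mean = 274248 / 559 = 490.60465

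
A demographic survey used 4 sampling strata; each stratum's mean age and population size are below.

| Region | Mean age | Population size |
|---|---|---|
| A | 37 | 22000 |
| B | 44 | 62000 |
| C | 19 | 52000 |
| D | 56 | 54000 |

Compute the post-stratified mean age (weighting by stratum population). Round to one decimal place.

39.8

Σ Nₕ·x̄ₕ = 37×22000 + 44×62000 + 19×52000 + 56×54000
  = 7554000
Σ Nₕ = 22000 + 62000 + 52000 + 54000 = 190000
Overall mean = 7554000 / 190000 = 39.757895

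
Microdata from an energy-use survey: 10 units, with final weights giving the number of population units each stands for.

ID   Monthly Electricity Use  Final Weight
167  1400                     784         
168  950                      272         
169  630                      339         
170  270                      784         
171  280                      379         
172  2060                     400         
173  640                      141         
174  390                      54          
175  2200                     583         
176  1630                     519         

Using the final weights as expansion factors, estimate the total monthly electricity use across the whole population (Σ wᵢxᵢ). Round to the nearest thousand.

Weighted total = 4951240

4951000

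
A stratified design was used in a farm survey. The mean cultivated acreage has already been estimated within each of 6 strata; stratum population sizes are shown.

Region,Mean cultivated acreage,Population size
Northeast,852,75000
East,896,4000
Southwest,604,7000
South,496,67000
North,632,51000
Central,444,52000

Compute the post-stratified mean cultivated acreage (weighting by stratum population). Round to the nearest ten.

Σ Nₕ·x̄ₕ = 852×75000 + 896×4000 + 604×7000 + 496×67000 + 632×51000 + 444×52000
  = 63900000 + 3584000 + 4228000 + 33232000 + 32232000 + 23088000 = 160264000
Σ Nₕ = 256000
Overall mean = 160264000 / 256000 = 626.03125

630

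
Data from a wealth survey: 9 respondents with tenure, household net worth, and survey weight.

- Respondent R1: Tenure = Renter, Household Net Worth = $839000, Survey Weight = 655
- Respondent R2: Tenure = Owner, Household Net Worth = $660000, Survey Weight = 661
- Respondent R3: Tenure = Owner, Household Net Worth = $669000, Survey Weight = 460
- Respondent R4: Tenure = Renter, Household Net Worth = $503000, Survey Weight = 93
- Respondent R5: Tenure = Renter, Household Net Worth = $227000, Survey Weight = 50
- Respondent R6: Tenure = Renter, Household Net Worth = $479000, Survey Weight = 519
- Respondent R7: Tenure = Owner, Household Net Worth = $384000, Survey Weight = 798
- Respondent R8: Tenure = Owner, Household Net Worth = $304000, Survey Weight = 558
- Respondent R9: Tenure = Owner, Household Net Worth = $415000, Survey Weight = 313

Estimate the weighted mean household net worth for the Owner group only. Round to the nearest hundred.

483900

Owner rows: R2, R3, R7, R8, R9
Weighted sum = 660000×661 + 669000×460 + 384000×798 + 304000×558 + 415000×313
  = 436260000 + 307740000 + 306432000 + 169632000 + 129895000 = 1349959000
Sum of weights = 661 + 460 + 798 + 558 + 313 = 2790
Weighted mean = 1349959000 / 2790 = 483856.27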